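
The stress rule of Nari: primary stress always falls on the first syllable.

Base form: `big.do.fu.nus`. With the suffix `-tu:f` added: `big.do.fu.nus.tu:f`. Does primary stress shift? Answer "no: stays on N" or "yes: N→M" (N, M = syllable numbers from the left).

Base `big.do.fu.nus` (4 syllables):
  The word has 4 syllables; the first syllable is syllable 1 (big).
  → primary stress on syllable 1.
Suffixed `big.do.fu.nus.tu:f` (5 syllables):
  The word has 5 syllables; the first syllable is syllable 1 (big).
  → primary stress on syllable 1.

no: stays on 1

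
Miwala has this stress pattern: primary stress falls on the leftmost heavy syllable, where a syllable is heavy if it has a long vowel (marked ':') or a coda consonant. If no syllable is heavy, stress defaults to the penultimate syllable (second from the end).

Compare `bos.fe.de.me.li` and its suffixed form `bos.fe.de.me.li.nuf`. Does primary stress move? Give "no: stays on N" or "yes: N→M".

no: stays on 1

Base `bos.fe.de.me.li` (5 syllables):
  Weights: 1 bos H, 2 fe L, 3 de L, 4 me L, 5 li L.
  Heavy syllables in the domain: 1. The leftmost is syllable 1 (bos).
  → primary stress on syllable 1.
Suffixed `bos.fe.de.me.li.nuf` (6 syllables):
  Weights: 1 bos H, 2 fe L, 3 de L, 4 me L, 5 li L, 6 nuf H.
  Heavy syllables in the domain: 1, 6. The leftmost is syllable 1 (bos).
  → primary stress on syllable 1.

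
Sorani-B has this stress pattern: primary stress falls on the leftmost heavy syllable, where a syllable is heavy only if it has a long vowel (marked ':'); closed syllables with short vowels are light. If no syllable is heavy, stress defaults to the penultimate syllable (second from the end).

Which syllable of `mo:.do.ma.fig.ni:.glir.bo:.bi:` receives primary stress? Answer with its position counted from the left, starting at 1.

Weights: 1 mo: H, 2 do L, 3 ma L, 4 fig L, 5 ni: H, 6 glir L, 7 bo: H, 8 bi: H.
Heavy syllables in the domain: 1, 5, 7, 8. The leftmost is syllable 1 (mo:).
Primary stress: syllable 1 → ˈmo:.do.ma.fig.ni:.glir.bo:.bi:.

1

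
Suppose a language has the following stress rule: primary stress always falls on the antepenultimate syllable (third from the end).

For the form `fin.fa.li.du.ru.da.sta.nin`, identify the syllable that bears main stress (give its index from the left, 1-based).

The word has 8 syllables; the antepenultimate syllable (third from the end) is syllable 6 (da).
Primary stress: syllable 6 → fin.fa.li.du.ru.ˈda.sta.nin.

6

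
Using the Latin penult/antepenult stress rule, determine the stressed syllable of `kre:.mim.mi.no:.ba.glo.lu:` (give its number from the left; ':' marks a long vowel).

Classical Latin: stress the penult if heavy (long vowel or closed), else the antepenult.
Weights: 5 ba L, 6 glo L, 7 lu: H.
The penult (syllable 6, glo) is light, so stress falls on the antepenult (syllable 5, ba).
Stress on syllable 5: kre:.mim.mi.no:.ˈba.glo.lu:.

5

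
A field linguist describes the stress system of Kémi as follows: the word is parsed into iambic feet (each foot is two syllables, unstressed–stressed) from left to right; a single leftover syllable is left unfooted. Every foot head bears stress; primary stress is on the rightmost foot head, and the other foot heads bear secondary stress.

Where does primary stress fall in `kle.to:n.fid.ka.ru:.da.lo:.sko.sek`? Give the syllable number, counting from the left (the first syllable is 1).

Parse left to right into iambic (σˈσ) feet: (kle.ˈto:n) (fid.ˈka) (ru:.ˈda) (lo:.ˈsko) sek. Syllable 9 is left unfooted.
Foot heads (stressed positions): 2, 4, 6, 8.
End Rule Rightmost: primary stress on the rightmost head = syllable 8.
Primary stress: syllable 8 → kle.to:n.fid.ka.ru:.da.lo:.ˈsko.sek.

8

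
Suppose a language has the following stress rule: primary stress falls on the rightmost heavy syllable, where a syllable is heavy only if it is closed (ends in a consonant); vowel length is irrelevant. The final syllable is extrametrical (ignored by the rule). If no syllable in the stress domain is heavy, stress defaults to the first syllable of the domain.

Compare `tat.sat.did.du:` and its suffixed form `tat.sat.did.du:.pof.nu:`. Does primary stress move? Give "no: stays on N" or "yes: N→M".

yes: 3→5

Base `tat.sat.did.du:` (4 syllables):
  The final syllable (4, du:) is extrametrical; the stress domain is syllables 1–3.
  Weights: 1 tat H, 2 sat H, 3 did H.
  Heavy syllables in the domain: 1, 2, 3. The rightmost is syllable 3 (did).
  → primary stress on syllable 3.
Suffixed `tat.sat.did.du:.pof.nu:` (6 syllables):
  The final syllable (6, nu:) is extrametrical; the stress domain is syllables 1–5.
  Weights: 1 tat H, 2 sat H, 3 did H, 4 du: L, 5 pof H.
  Heavy syllables in the domain: 1, 2, 3, 5. The rightmost is syllable 5 (pof).
  → primary stress on syllable 5.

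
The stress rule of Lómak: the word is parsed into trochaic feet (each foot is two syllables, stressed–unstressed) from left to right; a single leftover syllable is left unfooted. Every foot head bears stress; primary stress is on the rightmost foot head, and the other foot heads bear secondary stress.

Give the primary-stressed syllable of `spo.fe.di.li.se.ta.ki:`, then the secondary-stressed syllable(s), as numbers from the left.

primary 5, secondary 1, 3

Parse left to right into trochaic (ˈσσ) feet: (ˈspo.fe) (ˈdi.li) (ˈse.ta) ki:. Syllable 7 is left unfooted.
Foot heads (stressed positions): 1, 3, 5.
End Rule Rightmost: primary stress on the rightmost head = syllable 5.
Secondary stress on 1, 3: ˌspo.fe.ˌdi.li.ˈse.ta.ki:.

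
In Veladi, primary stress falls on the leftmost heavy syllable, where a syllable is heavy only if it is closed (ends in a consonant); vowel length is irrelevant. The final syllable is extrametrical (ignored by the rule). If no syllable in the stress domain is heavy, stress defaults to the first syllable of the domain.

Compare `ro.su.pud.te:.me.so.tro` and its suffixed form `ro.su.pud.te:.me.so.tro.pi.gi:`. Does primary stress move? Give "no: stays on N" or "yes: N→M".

no: stays on 3

Base `ro.su.pud.te:.me.so.tro` (7 syllables):
  The final syllable (7, tro) is extrametrical; the stress domain is syllables 1–6.
  Weights: 1 ro L, 2 su L, 3 pud H, 4 te: L, 5 me L, 6 so L.
  Heavy syllables in the domain: 3. The leftmost is syllable 3 (pud).
  → primary stress on syllable 3.
Suffixed `ro.su.pud.te:.me.so.tro.pi.gi:` (9 syllables):
  The final syllable (9, gi:) is extrametrical; the stress domain is syllables 1–8.
  Weights: 1 ro L, 2 su L, 3 pud H, 4 te: L, 5 me L, 6 so L, 7 tro L, 8 pi L.
  Heavy syllables in the domain: 3. The leftmost is syllable 3 (pud).
  → primary stress on syllable 3.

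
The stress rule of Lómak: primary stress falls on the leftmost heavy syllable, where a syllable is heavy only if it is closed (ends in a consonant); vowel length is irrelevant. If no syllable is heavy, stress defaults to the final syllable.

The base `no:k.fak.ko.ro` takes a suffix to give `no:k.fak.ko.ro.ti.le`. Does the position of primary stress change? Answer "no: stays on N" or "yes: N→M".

no: stays on 1

Base `no:k.fak.ko.ro` (4 syllables):
  Weights: 1 no:k H, 2 fak H, 3 ko L, 4 ro L.
  Heavy syllables in the domain: 1, 2. The leftmost is syllable 1 (no:k).
  → primary stress on syllable 1.
Suffixed `no:k.fak.ko.ro.ti.le` (6 syllables):
  Weights: 1 no:k H, 2 fak H, 3 ko L, 4 ro L, 5 ti L, 6 le L.
  Heavy syllables in the domain: 1, 2. The leftmost is syllable 1 (no:k).
  → primary stress on syllable 1.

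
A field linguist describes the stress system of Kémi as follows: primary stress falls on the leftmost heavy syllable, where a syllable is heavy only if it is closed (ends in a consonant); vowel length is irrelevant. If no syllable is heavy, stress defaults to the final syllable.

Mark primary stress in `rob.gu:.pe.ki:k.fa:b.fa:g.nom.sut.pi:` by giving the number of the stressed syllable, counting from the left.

1

Weights: 1 rob H, 2 gu: L, 3 pe L, 4 ki:k H, 5 fa:b H, 6 fa:g H, 7 nom H, 8 sut H, 9 pi: L.
Heavy syllables in the domain: 1, 4, 5, 6, 7, 8. The leftmost is syllable 1 (rob).
Primary stress: syllable 1 → ˈrob.gu:.pe.ki:k.fa:b.fa:g.nom.sut.pi:.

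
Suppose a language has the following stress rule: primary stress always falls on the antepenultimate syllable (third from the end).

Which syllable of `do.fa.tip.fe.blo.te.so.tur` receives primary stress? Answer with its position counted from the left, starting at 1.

The word has 8 syllables; the antepenultimate syllable (third from the end) is syllable 6 (te).
Primary stress: syllable 6 → do.fa.tip.fe.blo.ˈte.so.tur.

6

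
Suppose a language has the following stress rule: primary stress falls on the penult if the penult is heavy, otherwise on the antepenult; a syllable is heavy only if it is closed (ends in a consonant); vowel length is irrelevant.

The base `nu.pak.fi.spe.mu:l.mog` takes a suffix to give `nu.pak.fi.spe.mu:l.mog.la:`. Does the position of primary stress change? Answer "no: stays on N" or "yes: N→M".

Base `nu.pak.fi.spe.mu:l.mog` (6 syllables):
  Weights: 4 spe L, 5 mu:l H, 6 mog H.
  The penult (syllable 5, mu:l) is heavy, so it takes stress.
  → primary stress on syllable 5.
Suffixed `nu.pak.fi.spe.mu:l.mog.la:` (7 syllables):
  Weights: 5 mu:l H, 6 mog H, 7 la: L.
  The penult (syllable 6, mog) is heavy, so it takes stress.
  → primary stress on syllable 6.

yes: 5→6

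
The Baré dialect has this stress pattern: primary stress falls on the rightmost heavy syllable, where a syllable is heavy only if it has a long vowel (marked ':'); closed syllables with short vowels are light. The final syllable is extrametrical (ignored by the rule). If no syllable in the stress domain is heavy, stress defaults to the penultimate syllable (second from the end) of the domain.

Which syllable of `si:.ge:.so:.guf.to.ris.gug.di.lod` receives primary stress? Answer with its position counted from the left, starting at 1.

3

The final syllable (9, lod) is extrametrical; the stress domain is syllables 1–8.
Weights: 1 si: H, 2 ge: H, 3 so: H, 4 guf L, 5 to L, 6 ris L, 7 gug L, 8 di L.
Heavy syllables in the domain: 1, 2, 3. The rightmost is syllable 3 (so:).
Primary stress: syllable 3 → si:.ge:.ˈso:.guf.to.ris.gug.di.lod.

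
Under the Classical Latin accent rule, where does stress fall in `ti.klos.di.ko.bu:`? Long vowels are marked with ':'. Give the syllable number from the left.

3

Classical Latin: stress the penult if heavy (long vowel or closed), else the antepenult.
Weights: 3 di L, 4 ko L, 5 bu: H.
The penult (syllable 4, ko) is light, so stress falls on the antepenult (syllable 3, di).
Stress on syllable 3: ti.klos.ˈdi.ko.bu:.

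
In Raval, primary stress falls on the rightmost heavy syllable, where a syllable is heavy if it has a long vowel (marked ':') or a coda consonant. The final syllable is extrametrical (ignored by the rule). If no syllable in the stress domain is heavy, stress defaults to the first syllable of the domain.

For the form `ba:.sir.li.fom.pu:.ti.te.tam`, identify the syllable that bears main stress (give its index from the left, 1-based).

5

The final syllable (8, tam) is extrametrical; the stress domain is syllables 1–7.
Weights: 1 ba: H, 2 sir H, 3 li L, 4 fom H, 5 pu: H, 6 ti L, 7 te L.
Heavy syllables in the domain: 1, 2, 4, 5. The rightmost is syllable 5 (pu:).
Primary stress: syllable 5 → ba:.sir.li.fom.ˈpu:.ti.te.tam.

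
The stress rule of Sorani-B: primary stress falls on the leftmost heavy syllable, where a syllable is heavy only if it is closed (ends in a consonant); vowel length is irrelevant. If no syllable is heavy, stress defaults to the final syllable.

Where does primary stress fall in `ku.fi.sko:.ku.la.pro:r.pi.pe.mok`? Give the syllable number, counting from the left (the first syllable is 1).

6

Weights: 1 ku L, 2 fi L, 3 sko: L, 4 ku L, 5 la L, 6 pro:r H, 7 pi L, 8 pe L, 9 mok H.
Heavy syllables in the domain: 6, 9. The leftmost is syllable 6 (pro:r).
Primary stress: syllable 6 → ku.fi.sko:.ku.la.ˈpro:r.pi.pe.mok.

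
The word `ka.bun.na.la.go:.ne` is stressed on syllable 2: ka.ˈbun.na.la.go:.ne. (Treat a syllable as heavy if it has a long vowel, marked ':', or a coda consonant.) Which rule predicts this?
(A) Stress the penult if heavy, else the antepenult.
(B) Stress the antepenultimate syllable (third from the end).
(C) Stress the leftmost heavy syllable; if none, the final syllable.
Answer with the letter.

C

Rule A → syllable 5 (observed: 2).
Rule B → syllable 4 (observed: 2).
Rule C → syllable 2 ✓.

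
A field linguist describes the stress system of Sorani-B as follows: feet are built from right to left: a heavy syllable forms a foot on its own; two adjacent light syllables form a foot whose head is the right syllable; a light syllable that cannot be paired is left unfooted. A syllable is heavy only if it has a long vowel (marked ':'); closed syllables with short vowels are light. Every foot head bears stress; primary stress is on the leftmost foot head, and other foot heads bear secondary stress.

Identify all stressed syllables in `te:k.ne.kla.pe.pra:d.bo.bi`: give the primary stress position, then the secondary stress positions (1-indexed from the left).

Weights: 1 te:k H, 2 ne L, 3 kla L, 4 pe L, 5 pra:d H, 6 bo L, 7 bi L.
Parse right to left (heavy = foot alone; LL = one foot; stranded L unfooted): (ˈte:k) ne (kla.ˈpe) (ˈpra:d) (bo.ˈbi).
Foot heads: 1, 4, 5, 7.
Primary stress on the leftmost head = syllable 1.
Secondary stress on 4, 5, 7: ˈte:k.ne.kla.ˌpe.ˌpra:d.bo.ˌbi.

primary 1, secondary 4, 5, 7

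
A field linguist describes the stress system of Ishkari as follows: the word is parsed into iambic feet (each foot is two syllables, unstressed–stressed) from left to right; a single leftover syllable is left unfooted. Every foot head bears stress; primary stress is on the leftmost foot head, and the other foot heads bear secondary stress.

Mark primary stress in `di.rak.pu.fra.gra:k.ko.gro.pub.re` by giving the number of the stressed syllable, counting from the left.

Parse left to right into iambic (σˈσ) feet: (di.ˈrak) (pu.ˈfra) (gra:k.ˈko) (gro.ˈpub) re. Syllable 9 is left unfooted.
Foot heads (stressed positions): 2, 4, 6, 8.
End Rule Leftmost: primary stress on the leftmost head = syllable 2.
Primary stress: syllable 2 → di.ˈrak.pu.fra.gra:k.ko.gro.pub.re.

2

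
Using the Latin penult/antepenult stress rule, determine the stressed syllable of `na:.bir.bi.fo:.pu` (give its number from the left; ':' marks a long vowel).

4

Classical Latin: stress the penult if heavy (long vowel or closed), else the antepenult.
Weights: 3 bi L, 4 fo: H, 5 pu L.
The penult (syllable 4, fo:) is heavy, so it takes stress.
Stress on syllable 4: na:.bir.bi.ˈfo:.pu.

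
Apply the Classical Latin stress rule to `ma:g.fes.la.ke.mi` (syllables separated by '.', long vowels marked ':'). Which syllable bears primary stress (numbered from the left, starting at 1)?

Classical Latin: stress the penult if heavy (long vowel or closed), else the antepenult.
Weights: 3 la L, 4 ke L, 5 mi L.
The penult (syllable 4, ke) is light, so stress falls on the antepenult (syllable 3, la).
Stress on syllable 3: ma:g.fes.ˈla.ke.mi.

3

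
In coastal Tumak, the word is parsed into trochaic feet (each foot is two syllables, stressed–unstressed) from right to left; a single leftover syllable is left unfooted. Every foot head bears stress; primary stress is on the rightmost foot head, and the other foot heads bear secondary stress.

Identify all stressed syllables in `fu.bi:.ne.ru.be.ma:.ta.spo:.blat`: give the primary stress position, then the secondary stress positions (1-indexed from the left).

Parse right to left into trochaic (ˈσσ) feet: fu (ˈbi:.ne) (ˈru.be) (ˈma:.ta) (ˈspo:.blat). Syllable 1 is left unfooted.
Foot heads (stressed positions): 2, 4, 6, 8.
End Rule Rightmost: primary stress on the rightmost head = syllable 8.
Secondary stress on 2, 4, 6: fu.ˌbi:.ne.ˌru.be.ˌma:.ta.ˈspo:.blat.

primary 8, secondary 2, 4, 6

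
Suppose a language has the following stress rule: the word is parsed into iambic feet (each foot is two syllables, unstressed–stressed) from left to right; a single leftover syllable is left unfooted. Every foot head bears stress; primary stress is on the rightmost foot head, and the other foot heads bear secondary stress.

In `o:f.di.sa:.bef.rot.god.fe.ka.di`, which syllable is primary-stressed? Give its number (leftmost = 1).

8

Parse left to right into iambic (σˈσ) feet: (o:f.ˈdi) (sa:.ˈbef) (rot.ˈgod) (fe.ˈka) di. Syllable 9 is left unfooted.
Foot heads (stressed positions): 2, 4, 6, 8.
End Rule Rightmost: primary stress on the rightmost head = syllable 8.
Primary stress: syllable 8 → o:f.di.sa:.bef.rot.god.fe.ˈka.di.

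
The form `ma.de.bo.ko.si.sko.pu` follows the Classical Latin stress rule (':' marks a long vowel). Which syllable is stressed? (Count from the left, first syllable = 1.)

Classical Latin: stress the penult if heavy (long vowel or closed), else the antepenult.
Weights: 5 si L, 6 sko L, 7 pu L.
The penult (syllable 6, sko) is light, so stress falls on the antepenult (syllable 5, si).
Stress on syllable 5: ma.de.bo.ko.ˈsi.sko.pu.

5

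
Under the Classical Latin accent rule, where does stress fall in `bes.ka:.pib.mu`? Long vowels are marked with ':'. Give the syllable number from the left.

3

Classical Latin: stress the penult if heavy (long vowel or closed), else the antepenult.
Weights: 2 ka: H, 3 pib H, 4 mu L.
The penult (syllable 3, pib) is heavy, so it takes stress.
Stress on syllable 3: bes.ka:.ˈpib.mu.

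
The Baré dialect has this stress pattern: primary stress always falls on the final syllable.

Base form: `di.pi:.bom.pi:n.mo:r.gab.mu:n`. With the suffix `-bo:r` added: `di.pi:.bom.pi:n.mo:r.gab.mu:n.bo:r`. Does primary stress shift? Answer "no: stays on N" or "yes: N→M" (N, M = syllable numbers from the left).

Base `di.pi:.bom.pi:n.mo:r.gab.mu:n` (7 syllables):
  The word has 7 syllables; the final syllable is syllable 7 (mu:n).
  → primary stress on syllable 7.
Suffixed `di.pi:.bom.pi:n.mo:r.gab.mu:n.bo:r` (8 syllables):
  The word has 8 syllables; the final syllable is syllable 8 (bo:r).
  → primary stress on syllable 8.

yes: 7→8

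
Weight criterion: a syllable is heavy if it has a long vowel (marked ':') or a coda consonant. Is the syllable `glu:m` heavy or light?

heavy

`glu:m`: long vowel, closed (coda /m/). Long vowel and closed → heavy.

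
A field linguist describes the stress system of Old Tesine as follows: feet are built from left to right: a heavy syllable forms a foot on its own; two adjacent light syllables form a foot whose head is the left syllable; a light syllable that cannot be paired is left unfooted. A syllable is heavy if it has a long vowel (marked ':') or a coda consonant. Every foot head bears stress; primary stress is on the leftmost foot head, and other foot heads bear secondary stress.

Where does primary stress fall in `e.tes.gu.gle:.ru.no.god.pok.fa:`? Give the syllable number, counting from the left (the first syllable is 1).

Weights: 1 e L, 2 tes H, 3 gu L, 4 gle: H, 5 ru L, 6 no L, 7 god H, 8 pok H, 9 fa: H.
Parse left to right (heavy = foot alone; LL = one foot; stranded L unfooted): e (ˈtes) gu (ˈgle:) (ˈru.no) (ˈgod) (ˈpok) (ˈfa:).
Foot heads: 2, 4, 5, 7, 8, 9.
Primary stress on the leftmost head = syllable 2.
Primary stress: syllable 2 → e.ˈtes.gu.gle:.ru.no.god.pok.fa:.

2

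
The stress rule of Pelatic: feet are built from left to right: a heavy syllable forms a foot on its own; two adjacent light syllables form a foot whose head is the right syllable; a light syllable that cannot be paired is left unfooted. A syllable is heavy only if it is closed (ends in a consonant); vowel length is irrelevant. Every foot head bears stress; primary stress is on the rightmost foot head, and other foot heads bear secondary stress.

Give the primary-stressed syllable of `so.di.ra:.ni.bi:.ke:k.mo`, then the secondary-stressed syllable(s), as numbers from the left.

Weights: 1 so L, 2 di L, 3 ra: L, 4 ni L, 5 bi: L, 6 ke:k H, 7 mo L.
Parse left to right (heavy = foot alone; LL = one foot; stranded L unfooted): (so.ˈdi) (ra:.ˈni) bi: (ˈke:k) mo.
Foot heads: 2, 4, 6.
Primary stress on the rightmost head = syllable 6.
Secondary stress on 2, 4: so.ˌdi.ra:.ˌni.bi:.ˈke:k.mo.

primary 6, secondary 2, 4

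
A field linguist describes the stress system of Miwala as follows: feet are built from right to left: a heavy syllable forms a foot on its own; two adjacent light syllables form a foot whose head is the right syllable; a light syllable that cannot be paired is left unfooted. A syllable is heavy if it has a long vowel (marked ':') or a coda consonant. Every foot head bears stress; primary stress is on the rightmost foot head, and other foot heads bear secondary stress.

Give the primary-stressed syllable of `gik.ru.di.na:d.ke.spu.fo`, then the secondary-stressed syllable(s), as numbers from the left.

Weights: 1 gik H, 2 ru L, 3 di L, 4 na:d H, 5 ke L, 6 spu L, 7 fo L.
Parse right to left (heavy = foot alone; LL = one foot; stranded L unfooted): (ˈgik) (ru.ˈdi) (ˈna:d) ke (spu.ˈfo).
Foot heads: 1, 3, 4, 7.
Primary stress on the rightmost head = syllable 7.
Secondary stress on 1, 3, 4: ˌgik.ru.ˌdi.ˌna:d.ke.spu.ˈfo.

primary 7, secondary 1, 3, 4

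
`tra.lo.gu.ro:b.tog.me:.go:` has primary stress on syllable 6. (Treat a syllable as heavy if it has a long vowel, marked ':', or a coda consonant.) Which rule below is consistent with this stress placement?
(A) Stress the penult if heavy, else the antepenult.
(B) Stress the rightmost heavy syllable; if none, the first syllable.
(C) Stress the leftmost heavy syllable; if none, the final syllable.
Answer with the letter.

Rule A → syllable 6 ✓.
Rule B → syllable 7 (observed: 6).
Rule C → syllable 4 (observed: 6).

A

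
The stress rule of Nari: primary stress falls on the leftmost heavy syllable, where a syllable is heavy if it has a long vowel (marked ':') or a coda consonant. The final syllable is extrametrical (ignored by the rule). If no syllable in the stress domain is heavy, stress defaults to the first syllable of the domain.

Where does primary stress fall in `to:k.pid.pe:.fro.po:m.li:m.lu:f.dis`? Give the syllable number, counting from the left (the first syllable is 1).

The final syllable (8, dis) is extrametrical; the stress domain is syllables 1–7.
Weights: 1 to:k H, 2 pid H, 3 pe: H, 4 fro L, 5 po:m H, 6 li:m H, 7 lu:f H.
Heavy syllables in the domain: 1, 2, 3, 5, 6, 7. The leftmost is syllable 1 (to:k).
Primary stress: syllable 1 → ˈto:k.pid.pe:.fro.po:m.li:m.lu:f.dis.

1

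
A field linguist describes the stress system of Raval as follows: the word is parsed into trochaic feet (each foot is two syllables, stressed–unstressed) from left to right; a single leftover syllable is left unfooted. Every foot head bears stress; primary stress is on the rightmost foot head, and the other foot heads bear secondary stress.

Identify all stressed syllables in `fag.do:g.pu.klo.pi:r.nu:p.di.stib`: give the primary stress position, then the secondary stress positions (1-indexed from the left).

primary 7, secondary 1, 3, 5

Parse left to right into trochaic (ˈσσ) feet: (ˈfag.do:g) (ˈpu.klo) (ˈpi:r.nu:p) (ˈdi.stib).
Foot heads (stressed positions): 1, 3, 5, 7.
End Rule Rightmost: primary stress on the rightmost head = syllable 7.
Secondary stress on 1, 3, 5: ˌfag.do:g.ˌpu.klo.ˌpi:r.nu:p.ˈdi.stib.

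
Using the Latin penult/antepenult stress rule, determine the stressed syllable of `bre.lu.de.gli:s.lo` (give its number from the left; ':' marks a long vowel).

4

Classical Latin: stress the penult if heavy (long vowel or closed), else the antepenult.
Weights: 3 de L, 4 gli:s H, 5 lo L.
The penult (syllable 4, gli:s) is heavy, so it takes stress.
Stress on syllable 4: bre.lu.de.ˈgli:s.lo.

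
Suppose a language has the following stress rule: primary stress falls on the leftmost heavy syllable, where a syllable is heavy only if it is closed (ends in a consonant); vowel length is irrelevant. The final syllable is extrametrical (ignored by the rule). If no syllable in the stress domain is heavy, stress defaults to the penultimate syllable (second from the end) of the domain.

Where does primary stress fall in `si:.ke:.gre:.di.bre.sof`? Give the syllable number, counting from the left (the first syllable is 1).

The final syllable (6, sof) is extrametrical; the stress domain is syllables 1–5.
Weights: 1 si: L, 2 ke: L, 3 gre: L, 4 di L, 5 bre L.
No heavy syllable in the domain; default to the penultimate syllable (second from the end) of the domain = syllable 4.
Primary stress: syllable 4 → si:.ke:.gre:.ˈdi.bre.sof.

4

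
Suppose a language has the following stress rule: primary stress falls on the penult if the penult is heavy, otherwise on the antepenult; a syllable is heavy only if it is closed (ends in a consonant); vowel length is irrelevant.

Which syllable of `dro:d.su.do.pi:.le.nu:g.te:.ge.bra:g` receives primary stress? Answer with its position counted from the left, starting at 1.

Weights: 7 te: L, 8 ge L, 9 bra:g H.
The penult (syllable 8, ge) is light, so stress falls on the antepenult (syllable 7, te:).
Primary stress: syllable 7 → dro:d.su.do.pi:.le.nu:g.ˈte:.ge.bra:g.

7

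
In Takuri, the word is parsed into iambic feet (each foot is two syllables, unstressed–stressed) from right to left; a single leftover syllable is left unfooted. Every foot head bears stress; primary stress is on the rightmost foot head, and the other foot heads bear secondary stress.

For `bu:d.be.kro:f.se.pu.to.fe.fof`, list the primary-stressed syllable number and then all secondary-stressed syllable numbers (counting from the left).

Parse right to left into iambic (σˈσ) feet: (bu:d.ˈbe) (kro:f.ˈse) (pu.ˈto) (fe.ˈfof).
Foot heads (stressed positions): 2, 4, 6, 8.
End Rule Rightmost: primary stress on the rightmost head = syllable 8.
Secondary stress on 2, 4, 6: bu:d.ˌbe.kro:f.ˌse.pu.ˌto.fe.ˈfof.

primary 8, secondary 2, 4, 6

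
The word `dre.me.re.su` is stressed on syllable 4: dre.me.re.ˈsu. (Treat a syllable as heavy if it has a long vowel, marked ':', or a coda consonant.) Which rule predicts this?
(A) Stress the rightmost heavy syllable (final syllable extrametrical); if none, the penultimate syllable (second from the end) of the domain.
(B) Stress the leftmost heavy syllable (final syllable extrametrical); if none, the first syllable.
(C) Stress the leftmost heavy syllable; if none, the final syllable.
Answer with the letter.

C

Rule A → syllable 2 (observed: 4).
Rule B → syllable 1 (observed: 4).
Rule C → syllable 4 ✓.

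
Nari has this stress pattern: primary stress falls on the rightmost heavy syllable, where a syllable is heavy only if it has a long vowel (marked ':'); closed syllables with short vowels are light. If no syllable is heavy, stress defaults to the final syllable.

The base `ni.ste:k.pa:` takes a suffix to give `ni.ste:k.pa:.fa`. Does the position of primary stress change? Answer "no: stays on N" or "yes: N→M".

no: stays on 3

Base `ni.ste:k.pa:` (3 syllables):
  Weights: 1 ni L, 2 ste:k H, 3 pa: H.
  Heavy syllables in the domain: 2, 3. The rightmost is syllable 3 (pa:).
  → primary stress on syllable 3.
Suffixed `ni.ste:k.pa:.fa` (4 syllables):
  Weights: 1 ni L, 2 ste:k H, 3 pa: H, 4 fa L.
  Heavy syllables in the domain: 2, 3. The rightmost is syllable 3 (pa:).
  → primary stress on syllable 3.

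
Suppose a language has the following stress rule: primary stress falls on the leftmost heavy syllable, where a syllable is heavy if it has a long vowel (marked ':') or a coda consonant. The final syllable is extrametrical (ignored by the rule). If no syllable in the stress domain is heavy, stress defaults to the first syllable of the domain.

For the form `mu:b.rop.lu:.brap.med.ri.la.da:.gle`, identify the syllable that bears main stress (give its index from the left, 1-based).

The final syllable (9, gle) is extrametrical; the stress domain is syllables 1–8.
Weights: 1 mu:b H, 2 rop H, 3 lu: H, 4 brap H, 5 med H, 6 ri L, 7 la L, 8 da: H.
Heavy syllables in the domain: 1, 2, 3, 4, 5, 8. The leftmost is syllable 1 (mu:b).
Primary stress: syllable 1 → ˈmu:b.rop.lu:.brap.med.ri.la.da:.gle.

1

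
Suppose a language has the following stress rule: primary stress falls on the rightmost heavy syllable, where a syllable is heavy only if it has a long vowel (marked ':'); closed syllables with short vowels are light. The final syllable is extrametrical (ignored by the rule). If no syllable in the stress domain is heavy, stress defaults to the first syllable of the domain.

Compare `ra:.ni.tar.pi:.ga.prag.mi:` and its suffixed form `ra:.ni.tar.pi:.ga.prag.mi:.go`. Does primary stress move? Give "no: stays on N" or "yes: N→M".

yes: 4→7

Base `ra:.ni.tar.pi:.ga.prag.mi:` (7 syllables):
  The final syllable (7, mi:) is extrametrical; the stress domain is syllables 1–6.
  Weights: 1 ra: H, 2 ni L, 3 tar L, 4 pi: H, 5 ga L, 6 prag L.
  Heavy syllables in the domain: 1, 4. The rightmost is syllable 4 (pi:).
  → primary stress on syllable 4.
Suffixed `ra:.ni.tar.pi:.ga.prag.mi:.go` (8 syllables):
  The final syllable (8, go) is extrametrical; the stress domain is syllables 1–7.
  Weights: 1 ra: H, 2 ni L, 3 tar L, 4 pi: H, 5 ga L, 6 prag L, 7 mi: H.
  Heavy syllables in the domain: 1, 4, 7. The rightmost is syllable 7 (mi:).
  → primary stress on syllable 7.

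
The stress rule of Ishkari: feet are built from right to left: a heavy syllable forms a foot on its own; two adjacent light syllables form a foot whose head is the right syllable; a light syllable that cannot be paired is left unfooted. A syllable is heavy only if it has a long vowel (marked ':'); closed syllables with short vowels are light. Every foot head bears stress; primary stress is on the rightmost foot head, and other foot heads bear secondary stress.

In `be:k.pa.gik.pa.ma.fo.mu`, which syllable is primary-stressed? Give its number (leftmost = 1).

Weights: 1 be:k H, 2 pa L, 3 gik L, 4 pa L, 5 ma L, 6 fo L, 7 mu L.
Parse right to left (heavy = foot alone; LL = one foot; stranded L unfooted): (ˈbe:k) (pa.ˈgik) (pa.ˈma) (fo.ˈmu).
Foot heads: 1, 3, 5, 7.
Primary stress on the rightmost head = syllable 7.
Primary stress: syllable 7 → be:k.pa.gik.pa.ma.fo.ˈmu.

7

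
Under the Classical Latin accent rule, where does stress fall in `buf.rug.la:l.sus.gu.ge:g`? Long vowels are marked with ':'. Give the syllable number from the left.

Classical Latin: stress the penult if heavy (long vowel or closed), else the antepenult.
Weights: 4 sus H, 5 gu L, 6 ge:g H.
The penult (syllable 5, gu) is light, so stress falls on the antepenult (syllable 4, sus).
Stress on syllable 4: buf.rug.la:l.ˈsus.gu.ge:g.

4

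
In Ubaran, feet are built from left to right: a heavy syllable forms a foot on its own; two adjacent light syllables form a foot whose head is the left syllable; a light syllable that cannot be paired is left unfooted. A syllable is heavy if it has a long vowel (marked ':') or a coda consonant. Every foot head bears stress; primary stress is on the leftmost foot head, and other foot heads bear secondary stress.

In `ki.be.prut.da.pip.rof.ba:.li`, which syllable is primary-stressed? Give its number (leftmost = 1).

Weights: 1 ki L, 2 be L, 3 prut H, 4 da L, 5 pip H, 6 rof H, 7 ba: H, 8 li L.
Parse left to right (heavy = foot alone; LL = one foot; stranded L unfooted): (ˈki.be) (ˈprut) da (ˈpip) (ˈrof) (ˈba:) li.
Foot heads: 1, 3, 5, 6, 7.
Primary stress on the leftmost head = syllable 1.
Primary stress: syllable 1 → ˈki.be.prut.da.pip.rof.ba:.li.

1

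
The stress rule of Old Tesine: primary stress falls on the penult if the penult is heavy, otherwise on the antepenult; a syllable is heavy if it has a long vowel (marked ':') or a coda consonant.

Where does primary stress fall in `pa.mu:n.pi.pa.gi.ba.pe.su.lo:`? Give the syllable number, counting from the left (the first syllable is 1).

Weights: 7 pe L, 8 su L, 9 lo: H.
The penult (syllable 8, su) is light, so stress falls on the antepenult (syllable 7, pe).
Primary stress: syllable 7 → pa.mu:n.pi.pa.gi.ba.ˈpe.su.lo:.

7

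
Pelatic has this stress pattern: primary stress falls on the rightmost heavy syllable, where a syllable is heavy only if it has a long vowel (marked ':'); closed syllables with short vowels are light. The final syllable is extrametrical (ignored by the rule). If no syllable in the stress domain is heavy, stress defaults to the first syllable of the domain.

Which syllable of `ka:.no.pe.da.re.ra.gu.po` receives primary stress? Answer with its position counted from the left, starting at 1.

The final syllable (8, po) is extrametrical; the stress domain is syllables 1–7.
Weights: 1 ka: H, 2 no L, 3 pe L, 4 da L, 5 re L, 6 ra L, 7 gu L.
Heavy syllables in the domain: 1. The rightmost is syllable 1 (ka:).
Primary stress: syllable 1 → ˈka:.no.pe.da.re.ra.gu.po.

1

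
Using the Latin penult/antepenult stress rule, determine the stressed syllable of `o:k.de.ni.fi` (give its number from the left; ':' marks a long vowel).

2

Classical Latin: stress the penult if heavy (long vowel or closed), else the antepenult.
Weights: 2 de L, 3 ni L, 4 fi L.
The penult (syllable 3, ni) is light, so stress falls on the antepenult (syllable 2, de).
Stress on syllable 2: o:k.ˈde.ni.fi.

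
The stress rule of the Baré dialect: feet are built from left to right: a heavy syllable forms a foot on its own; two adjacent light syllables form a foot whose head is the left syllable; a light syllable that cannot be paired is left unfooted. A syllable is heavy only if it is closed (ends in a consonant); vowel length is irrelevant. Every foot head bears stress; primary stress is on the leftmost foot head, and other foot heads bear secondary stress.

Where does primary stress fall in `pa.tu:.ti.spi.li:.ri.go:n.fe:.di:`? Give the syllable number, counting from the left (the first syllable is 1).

Weights: 1 pa L, 2 tu: L, 3 ti L, 4 spi L, 5 li: L, 6 ri L, 7 go:n H, 8 fe: L, 9 di: L.
Parse left to right (heavy = foot alone; LL = one foot; stranded L unfooted): (ˈpa.tu:) (ˈti.spi) (ˈli:.ri) (ˈgo:n) (ˈfe:.di:).
Foot heads: 1, 3, 5, 7, 8.
Primary stress on the leftmost head = syllable 1.
Primary stress: syllable 1 → ˈpa.tu:.ti.spi.li:.ri.go:n.fe:.di:.

1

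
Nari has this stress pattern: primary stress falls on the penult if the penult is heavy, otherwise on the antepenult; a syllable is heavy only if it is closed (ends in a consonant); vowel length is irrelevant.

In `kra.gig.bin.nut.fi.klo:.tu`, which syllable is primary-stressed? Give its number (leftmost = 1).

5

Weights: 5 fi L, 6 klo: L, 7 tu L.
The penult (syllable 6, klo:) is light, so stress falls on the antepenult (syllable 5, fi).
Primary stress: syllable 5 → kra.gig.bin.nut.ˈfi.klo:.tu.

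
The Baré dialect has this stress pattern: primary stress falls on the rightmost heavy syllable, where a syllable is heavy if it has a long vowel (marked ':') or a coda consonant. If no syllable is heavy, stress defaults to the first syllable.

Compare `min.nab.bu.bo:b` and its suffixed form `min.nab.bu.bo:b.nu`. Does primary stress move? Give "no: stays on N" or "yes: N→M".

no: stays on 4

Base `min.nab.bu.bo:b` (4 syllables):
  Weights: 1 min H, 2 nab H, 3 bu L, 4 bo:b H.
  Heavy syllables in the domain: 1, 2, 4. The rightmost is syllable 4 (bo:b).
  → primary stress on syllable 4.
Suffixed `min.nab.bu.bo:b.nu` (5 syllables):
  Weights: 1 min H, 2 nab H, 3 bu L, 4 bo:b H, 5 nu L.
  Heavy syllables in the domain: 1, 2, 4. The rightmost is syllable 4 (bo:b).
  → primary stress on syllable 4.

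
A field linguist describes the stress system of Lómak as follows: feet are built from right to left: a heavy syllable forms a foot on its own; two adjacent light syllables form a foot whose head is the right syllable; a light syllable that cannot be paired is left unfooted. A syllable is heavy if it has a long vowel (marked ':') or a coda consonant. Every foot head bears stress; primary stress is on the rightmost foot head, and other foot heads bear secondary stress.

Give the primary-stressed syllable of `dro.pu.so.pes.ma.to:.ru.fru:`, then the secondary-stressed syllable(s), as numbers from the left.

primary 8, secondary 3, 4, 6

Weights: 1 dro L, 2 pu L, 3 so L, 4 pes H, 5 ma L, 6 to: H, 7 ru L, 8 fru: H.
Parse right to left (heavy = foot alone; LL = one foot; stranded L unfooted): dro (pu.ˈso) (ˈpes) ma (ˈto:) ru (ˈfru:).
Foot heads: 3, 4, 6, 8.
Primary stress on the rightmost head = syllable 8.
Secondary stress on 3, 4, 6: dro.pu.ˌso.ˌpes.ma.ˌto:.ru.ˈfru:.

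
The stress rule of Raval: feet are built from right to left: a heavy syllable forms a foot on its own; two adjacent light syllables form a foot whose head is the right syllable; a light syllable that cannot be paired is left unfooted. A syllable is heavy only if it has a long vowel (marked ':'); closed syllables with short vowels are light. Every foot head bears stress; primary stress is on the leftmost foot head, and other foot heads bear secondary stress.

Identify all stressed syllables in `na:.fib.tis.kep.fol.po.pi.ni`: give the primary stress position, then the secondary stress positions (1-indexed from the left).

primary 1, secondary 4, 6, 8

Weights: 1 na: H, 2 fib L, 3 tis L, 4 kep L, 5 fol L, 6 po L, 7 pi L, 8 ni L.
Parse right to left (heavy = foot alone; LL = one foot; stranded L unfooted): (ˈna:) fib (tis.ˈkep) (fol.ˈpo) (pi.ˈni).
Foot heads: 1, 4, 6, 8.
Primary stress on the leftmost head = syllable 1.
Secondary stress on 4, 6, 8: ˈna:.fib.tis.ˌkep.fol.ˌpo.pi.ˌni.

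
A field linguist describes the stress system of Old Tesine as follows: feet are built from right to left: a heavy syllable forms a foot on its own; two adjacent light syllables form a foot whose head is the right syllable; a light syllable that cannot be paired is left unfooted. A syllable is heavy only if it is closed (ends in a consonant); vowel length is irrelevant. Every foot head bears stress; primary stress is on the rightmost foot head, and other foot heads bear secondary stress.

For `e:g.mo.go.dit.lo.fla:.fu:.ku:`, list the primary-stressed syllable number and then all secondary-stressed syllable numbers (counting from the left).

primary 8, secondary 1, 3, 4, 6

Weights: 1 e:g H, 2 mo L, 3 go L, 4 dit H, 5 lo L, 6 fla: L, 7 fu: L, 8 ku: L.
Parse right to left (heavy = foot alone; LL = one foot; stranded L unfooted): (ˈe:g) (mo.ˈgo) (ˈdit) (lo.ˈfla:) (fu:.ˈku:).
Foot heads: 1, 3, 4, 6, 8.
Primary stress on the rightmost head = syllable 8.
Secondary stress on 1, 3, 4, 6: ˌe:g.mo.ˌgo.ˌdit.lo.ˌfla:.fu:.ˈku:.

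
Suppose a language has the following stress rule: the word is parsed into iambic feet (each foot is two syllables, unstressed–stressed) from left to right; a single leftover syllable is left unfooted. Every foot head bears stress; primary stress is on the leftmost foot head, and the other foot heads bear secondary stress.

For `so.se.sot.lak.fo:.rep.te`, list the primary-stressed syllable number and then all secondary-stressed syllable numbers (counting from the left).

primary 2, secondary 4, 6

Parse left to right into iambic (σˈσ) feet: (so.ˈse) (sot.ˈlak) (fo:.ˈrep) te. Syllable 7 is left unfooted.
Foot heads (stressed positions): 2, 4, 6.
End Rule Leftmost: primary stress on the leftmost head = syllable 2.
Secondary stress on 4, 6: so.ˈse.sot.ˌlak.fo:.ˌrep.te.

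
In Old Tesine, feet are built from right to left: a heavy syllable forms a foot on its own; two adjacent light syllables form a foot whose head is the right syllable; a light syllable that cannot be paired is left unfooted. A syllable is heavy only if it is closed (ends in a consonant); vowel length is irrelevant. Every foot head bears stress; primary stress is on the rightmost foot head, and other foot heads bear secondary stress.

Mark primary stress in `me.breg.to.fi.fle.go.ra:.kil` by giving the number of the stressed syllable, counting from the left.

Weights: 1 me L, 2 breg H, 3 to L, 4 fi L, 5 fle L, 6 go L, 7 ra: L, 8 kil H.
Parse right to left (heavy = foot alone; LL = one foot; stranded L unfooted): me (ˈbreg) to (fi.ˈfle) (go.ˈra:) (ˈkil).
Foot heads: 2, 5, 7, 8.
Primary stress on the rightmost head = syllable 8.
Primary stress: syllable 8 → me.breg.to.fi.fle.go.ra:.ˈkil.

8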